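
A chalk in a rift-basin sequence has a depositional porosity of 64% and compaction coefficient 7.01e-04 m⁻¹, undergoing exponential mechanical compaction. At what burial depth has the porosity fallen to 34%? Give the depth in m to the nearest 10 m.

Working in km (1 km = 1000 m; β in km⁻¹ = β in m⁻¹ × 1000):
Invert Athy's law: z = ln(n₀/n) / β
z = ln(0.64/0.34) / 0.701 = ln(1.882) / 0.701 = 0.6325 / 0.701 = 0.902 km

900 m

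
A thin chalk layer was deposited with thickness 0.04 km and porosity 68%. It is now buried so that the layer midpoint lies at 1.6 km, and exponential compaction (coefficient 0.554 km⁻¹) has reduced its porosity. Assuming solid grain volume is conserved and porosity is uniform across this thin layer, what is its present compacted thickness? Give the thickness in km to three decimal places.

Porosity at 1.6 km: phi = 0.68·exp(−0.554×1.6) = 0.2803
Solid-volume conservation: h(1−phi) = h₀(1−phi₀) ⇒ h = h₀·(1−phi₀)/(1−phi)
h = 0.04 × (1 − 0.68)/(1 − 0.2803) = 0.04 × 0.4446 = 0.0178 km

0.018 km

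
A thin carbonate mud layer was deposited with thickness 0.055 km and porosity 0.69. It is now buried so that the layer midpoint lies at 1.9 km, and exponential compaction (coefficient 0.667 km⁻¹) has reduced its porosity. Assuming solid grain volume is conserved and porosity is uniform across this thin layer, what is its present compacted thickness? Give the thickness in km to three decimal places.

0.021 km

Porosity at 1.9 km: n = 0.69·exp(−0.667×1.9) = 0.1943
Solid-volume conservation: h(1−n) = h₀(1−n₀) ⇒ h = h₀·(1−n₀)/(1−n)
h = 0.055 × (1 − 0.69)/(1 − 0.1943) = 0.055 × 0.3848 = 0.0212 km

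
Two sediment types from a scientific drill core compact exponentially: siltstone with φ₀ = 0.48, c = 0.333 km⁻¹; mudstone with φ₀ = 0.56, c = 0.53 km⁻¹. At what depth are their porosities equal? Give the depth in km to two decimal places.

0.78 km

Set φ₀ₐ e^(−cₐd) = φ₀ᵦ e^(−cᵦd) ⇒ ln(φ₀ₐ/φ₀ᵦ) = (cₐ − cᵦ)·d
d = ln(0.48/0.56) / (0.333 − 0.53) = -0.1542 / -0.197 = 0.782 km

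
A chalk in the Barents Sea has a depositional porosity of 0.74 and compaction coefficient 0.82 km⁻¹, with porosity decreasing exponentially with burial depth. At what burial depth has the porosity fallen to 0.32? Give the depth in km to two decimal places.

Invert Athy's law: d = ln(φ₀/φ) / c
d = ln(0.74/0.32) / 0.82 = ln(2.312) / 0.82 = 0.8383 / 0.82 = 1.022 km

1.02 km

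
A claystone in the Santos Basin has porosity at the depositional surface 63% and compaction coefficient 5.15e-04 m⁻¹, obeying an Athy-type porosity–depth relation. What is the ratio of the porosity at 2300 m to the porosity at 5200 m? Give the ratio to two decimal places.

4.45

Working in km (1 km = 1000 m; c in km⁻¹ = c in m⁻¹ × 1000):
n(z₁)/n(z₂) = e^(−c·z₁)/e^(−c·z₂) = e^{c(z₂−z₁)}
= exp(0.515 × 2.9) = exp(1.494) = 4.4527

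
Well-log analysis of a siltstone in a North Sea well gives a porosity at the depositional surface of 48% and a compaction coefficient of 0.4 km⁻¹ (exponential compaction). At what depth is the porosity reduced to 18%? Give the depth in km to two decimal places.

2.45 km

Invert Athy's law: Z = ln(φ₀/φ) / k
Z = ln(0.48/0.18) / 0.4 = ln(2.667) / 0.4 = 0.9808 / 0.4 = 2.452 km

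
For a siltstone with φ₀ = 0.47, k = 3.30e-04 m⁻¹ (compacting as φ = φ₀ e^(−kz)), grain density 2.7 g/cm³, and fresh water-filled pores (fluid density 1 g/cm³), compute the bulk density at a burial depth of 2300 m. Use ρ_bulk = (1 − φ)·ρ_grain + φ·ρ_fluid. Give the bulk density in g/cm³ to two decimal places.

Working in km (1 km = 1000 m; k in km⁻¹ = k in m⁻¹ × 1000):
Porosity at depth: φ = 0.47·exp(−0.33×2.3) = 0.47×0.4681 = 0.2200
Bulk density: ρ_b = (1−φ)ρ_g + φ·ρ_f = 0.7800×2.7 + 0.2200×1
       = 2.106 + 0.220 = 2.326 g/cm³

2.33 g/cm³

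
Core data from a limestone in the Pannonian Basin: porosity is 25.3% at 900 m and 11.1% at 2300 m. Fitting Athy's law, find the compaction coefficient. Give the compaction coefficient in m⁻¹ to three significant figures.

0.000588 m⁻¹

Working in km (1 km = 1000 m; k in km⁻¹ = k in m⁻¹ × 1000):
Athy: phi(z) = phi₀ e^(−kz) ⇒ phi₁/phi₂ = e^{k(z₂−z₁)} ⇒ k = ln(phi₁/phi₂)/(z₂−z₁)
k = ln(0.253/0.111) / (2.3 − 0.9) = ln(2.279) / 1.4 = 0.8239 / 1.4 = 0.5885 km⁻¹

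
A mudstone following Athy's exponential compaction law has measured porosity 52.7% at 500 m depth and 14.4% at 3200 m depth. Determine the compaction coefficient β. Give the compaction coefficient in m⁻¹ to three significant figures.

Working in km (1 km = 1000 m; β in km⁻¹ = β in m⁻¹ × 1000):
Athy: phi(z) = phi₀ e^(−βz) ⇒ phi₁/phi₂ = e^{β(z₂−z₁)} ⇒ β = ln(phi₁/phi₂)/(z₂−z₁)
β = ln(0.527/0.144) / (3.2 − 0.5) = ln(3.66) / 2.7 = 1.2974 / 2.7 = 0.4805 km⁻¹

0.000481 m⁻¹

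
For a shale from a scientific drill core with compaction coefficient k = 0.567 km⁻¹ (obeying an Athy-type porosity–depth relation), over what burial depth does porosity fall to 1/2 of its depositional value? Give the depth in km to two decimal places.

φ/φ₀ = 1/2 ⇒ exp(−k·z) = 1/2 ⇒ z = ln(2) / k
z = 0.6931 / 0.567 = 1.222 km

1.22 km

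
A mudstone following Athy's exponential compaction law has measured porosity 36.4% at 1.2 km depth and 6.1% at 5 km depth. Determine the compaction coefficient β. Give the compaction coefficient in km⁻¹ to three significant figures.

0.470 km⁻¹

Athy: n(d) = n₀ e^(−βd) ⇒ n₁/n₂ = e^{β(d₂−d₁)} ⇒ β = ln(n₁/n₂)/(d₂−d₁)
β = ln(0.364/0.061) / (5 − 1.2) = ln(5.967) / 3.8 = 1.7863 / 3.8 = 0.4701 km⁻¹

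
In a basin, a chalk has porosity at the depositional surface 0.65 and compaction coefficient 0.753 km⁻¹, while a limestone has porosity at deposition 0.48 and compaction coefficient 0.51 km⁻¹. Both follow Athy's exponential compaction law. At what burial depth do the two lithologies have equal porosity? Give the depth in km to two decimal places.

1.25 km

Set phi₀ₐ e^(−cₐZ) = phi₀ᵦ e^(−cᵦZ) ⇒ ln(phi₀ₐ/phi₀ᵦ) = (cₐ − cᵦ)·Z
Z = ln(0.65/0.48) / (0.753 − 0.51) = 0.3032 / 0.243 = 1.248 km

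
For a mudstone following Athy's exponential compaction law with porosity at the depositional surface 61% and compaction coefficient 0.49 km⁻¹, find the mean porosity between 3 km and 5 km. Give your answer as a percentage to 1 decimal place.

⟨φ⟩ = (1/(d₂−d₁)) ∫ φ₀ e^(−βd) dd = φ₀·(e^(−β·d₁) − e^(−β·d₂)) / (β·(d₂−d₁))
e^(−0.49×3) = 0.2299; e^(−0.49×5) = 0.0863
⟨φ⟩ = 0.61 × (0.2299 − 0.0863) / (0.49 × 2) = 0.61 × 0.1466 = 0.0894

8.9%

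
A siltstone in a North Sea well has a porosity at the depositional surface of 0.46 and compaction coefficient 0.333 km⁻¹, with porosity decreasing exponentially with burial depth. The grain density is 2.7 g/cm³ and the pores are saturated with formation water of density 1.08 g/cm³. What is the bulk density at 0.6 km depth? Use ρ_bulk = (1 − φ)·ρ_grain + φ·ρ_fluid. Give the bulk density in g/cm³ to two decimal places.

2.09 g/cm³

Porosity at depth: n = 0.46·exp(−0.333×0.6) = 0.46×0.8189 = 0.3767
Bulk density: ρ_b = (1−n)ρ_g + n·ρ_f = 0.6233×2.7 + 0.3767×1.08
       = 1.683 + 0.407 = 2.090 g/cm³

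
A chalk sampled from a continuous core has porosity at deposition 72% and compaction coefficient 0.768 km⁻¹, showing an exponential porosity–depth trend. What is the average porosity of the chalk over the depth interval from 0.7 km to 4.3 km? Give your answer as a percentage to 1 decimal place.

⟨phi⟩ = (1/(Z₂−Z₁)) ∫ phi₀ e^(−kZ) dZ = phi₀·(e^(−k·Z₁) − e^(−k·Z₂)) / (k·(Z₂−Z₁))
e^(−0.768×0.7) = 0.5841; e^(−0.768×4.3) = 0.0368
⟨phi⟩ = 0.72 × (0.5841 − 0.0368) / (0.768 × 3.6) = 0.72 × 0.1980 = 0.1425

14.3%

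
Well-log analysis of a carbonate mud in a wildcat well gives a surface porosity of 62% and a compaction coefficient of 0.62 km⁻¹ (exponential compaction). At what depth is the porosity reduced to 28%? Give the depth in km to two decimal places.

Invert Athy's law: d = ln(phi₀/phi) / k
d = ln(0.62/0.28) / 0.62 = ln(2.214) / 0.62 = 0.7949 / 0.62 = 1.282 km

1.28 km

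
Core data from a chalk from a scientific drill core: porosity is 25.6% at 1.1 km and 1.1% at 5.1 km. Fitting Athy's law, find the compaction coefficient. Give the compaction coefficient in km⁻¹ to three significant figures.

Athy: φ(z) = φ₀ e^(−βz) ⇒ φ₁/φ₂ = e^{β(z₂−z₁)} ⇒ β = ln(φ₁/φ₂)/(z₂−z₁)
β = ln(0.256/0.011) / (5.1 − 1.1) = ln(23.27) / 4 = 3.1473 / 4 = 0.7868 km⁻¹

0.787 km⁻¹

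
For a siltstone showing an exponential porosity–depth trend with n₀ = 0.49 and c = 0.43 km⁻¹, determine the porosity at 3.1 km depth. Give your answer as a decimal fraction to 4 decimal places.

n = n₀·exp(−c·d) = 0.49 × exp(−0.43 × 3.1) = 0.49 × exp(−1.333)
  = 0.49 × 0.2637 = 0.1292

0.1292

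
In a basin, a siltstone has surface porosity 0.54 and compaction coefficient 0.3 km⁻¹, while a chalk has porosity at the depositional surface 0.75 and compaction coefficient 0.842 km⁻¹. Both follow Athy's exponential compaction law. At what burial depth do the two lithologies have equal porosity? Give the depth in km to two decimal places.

Set n₀ₐ e^(−cₐZ) = n₀ᵦ e^(−cᵦZ) ⇒ ln(n₀ₐ/n₀ᵦ) = (cₐ − cᵦ)·Z
Z = ln(0.54/0.75) / (0.3 − 0.842) = -0.3285 / -0.542 = 0.606 km

0.61 km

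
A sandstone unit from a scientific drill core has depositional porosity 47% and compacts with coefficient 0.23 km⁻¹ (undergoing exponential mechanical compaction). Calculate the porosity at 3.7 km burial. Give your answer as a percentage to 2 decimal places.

20.07%

phi = phi₀·exp(−β·d) = 0.47 × exp(−0.23 × 3.7) = 0.47 × exp(−0.851)
  = 0.47 × 0.4270 = 0.2007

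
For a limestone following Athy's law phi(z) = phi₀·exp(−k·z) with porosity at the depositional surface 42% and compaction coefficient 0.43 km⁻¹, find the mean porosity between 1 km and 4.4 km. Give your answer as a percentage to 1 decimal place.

14.4%

⟨phi⟩ = (1/(z₂−z₁)) ∫ phi₀ e^(−kz) dz = phi₀·(e^(−k·z₁) − e^(−k·z₂)) / (k·(z₂−z₁))
e^(−0.43×1) = 0.6505; e^(−0.43×4.4) = 0.1508
⟨phi⟩ = 0.42 × (0.6505 − 0.1508) / (0.43 × 3.4) = 0.42 × 0.3418 = 0.1436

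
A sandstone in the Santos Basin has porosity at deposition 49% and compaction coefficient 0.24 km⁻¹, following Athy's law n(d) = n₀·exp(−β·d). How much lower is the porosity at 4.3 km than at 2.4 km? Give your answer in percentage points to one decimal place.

10.1 percentage points

n(2.4) = 0.49·e^(−0.24×2.4) = 0.2754
n(4.3) = 0.49·e^(−0.24×4.3) = 0.1746
Δn = 0.2754 − 0.1746 = 0.1009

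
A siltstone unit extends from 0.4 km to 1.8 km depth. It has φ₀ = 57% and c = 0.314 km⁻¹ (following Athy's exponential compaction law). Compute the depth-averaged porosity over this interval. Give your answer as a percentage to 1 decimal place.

40.7%

⟨φ⟩ = (1/(Z₂−Z₁)) ∫ φ₀ e^(−cZ) dZ = φ₀·(e^(−c·Z₁) − e^(−c·Z₂)) / (c·(Z₂−Z₁))
e^(−0.314×0.4) = 0.8820; e^(−0.314×1.8) = 0.5682
⟨φ⟩ = 0.57 × (0.8820 − 0.5682) / (0.314 × 1.4) = 0.57 × 0.7137 = 0.4068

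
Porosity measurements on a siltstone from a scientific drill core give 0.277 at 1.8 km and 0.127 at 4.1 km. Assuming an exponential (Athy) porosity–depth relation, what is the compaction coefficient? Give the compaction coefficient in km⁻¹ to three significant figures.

0.339 km⁻¹

Athy: phi(d) = phi₀ e^(−kd) ⇒ phi₁/phi₂ = e^{k(d₂−d₁)} ⇒ k = ln(phi₁/phi₂)/(d₂−d₁)
k = ln(0.277/0.127) / (4.1 − 1.8) = ln(2.181) / 2.3 = 0.7798 / 2.3 = 0.3391 km⁻¹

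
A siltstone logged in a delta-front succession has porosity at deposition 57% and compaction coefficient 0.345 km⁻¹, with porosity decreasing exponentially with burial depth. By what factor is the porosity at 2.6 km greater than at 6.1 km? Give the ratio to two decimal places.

3.35

φ(d₁)/φ(d₂) = e^(−c·d₁)/e^(−c·d₂) = e^{c(d₂−d₁)}
= exp(0.345 × 3.5) = exp(1.207) = 3.3451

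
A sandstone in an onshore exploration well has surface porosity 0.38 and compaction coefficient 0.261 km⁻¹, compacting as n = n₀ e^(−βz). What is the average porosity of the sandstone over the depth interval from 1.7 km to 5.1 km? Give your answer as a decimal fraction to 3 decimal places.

⟨n⟩ = (1/(z₂−z₁)) ∫ n₀ e^(−βz) dz = n₀·(e^(−β·z₁) − e^(−β·z₂)) / (β·(z₂−z₁))
e^(−0.261×1.7) = 0.6417; e^(−0.261×5.1) = 0.2642
⟨n⟩ = 0.38 × (0.6417 − 0.2642) / (0.261 × 3.4) = 0.38 × 0.4254 = 0.1616

0.162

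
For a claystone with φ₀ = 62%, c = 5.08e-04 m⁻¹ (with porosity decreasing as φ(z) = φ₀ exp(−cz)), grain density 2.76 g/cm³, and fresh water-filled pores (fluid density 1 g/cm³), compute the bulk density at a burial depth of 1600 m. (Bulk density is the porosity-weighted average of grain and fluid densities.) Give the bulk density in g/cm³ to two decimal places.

2.28 g/cm³

Working in km (1 km = 1000 m; c in km⁻¹ = c in m⁻¹ × 1000):
Porosity at depth: φ = 0.62·exp(−0.508×1.6) = 0.62×0.4436 = 0.2750
Bulk density: ρ_b = (1−φ)ρ_g + φ·ρ_f = 0.7250×2.76 + 0.2750×1
       = 2.001 + 0.275 = 2.276 g/cm³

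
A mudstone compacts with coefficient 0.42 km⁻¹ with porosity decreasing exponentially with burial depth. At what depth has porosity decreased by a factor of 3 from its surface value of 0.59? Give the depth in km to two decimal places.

2.62 km

n/n₀ = 1/3 ⇒ exp(−β·d) = 1/3 ⇒ d = ln(3) / β
d = 1.0986 / 0.42 = 2.616 km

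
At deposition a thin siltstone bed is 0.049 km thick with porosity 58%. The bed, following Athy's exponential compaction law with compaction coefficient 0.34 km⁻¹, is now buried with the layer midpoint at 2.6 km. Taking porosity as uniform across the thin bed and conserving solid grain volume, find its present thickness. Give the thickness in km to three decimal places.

0.027 km

Porosity at 2.6 km: n = 0.58·exp(−0.34×2.6) = 0.2396
Solid-volume conservation: h(1−n) = h₀(1−n₀) ⇒ h = h₀·(1−n₀)/(1−n)
h = 0.049 × (1 − 0.58)/(1 − 0.2396) = 0.049 × 0.5524 = 0.0271 km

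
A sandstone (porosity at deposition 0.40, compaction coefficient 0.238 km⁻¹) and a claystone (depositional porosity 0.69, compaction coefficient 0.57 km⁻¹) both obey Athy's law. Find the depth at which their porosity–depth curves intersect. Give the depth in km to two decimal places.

1.64 km

Set phi₀ₐ e^(−kₐz) = phi₀ᵦ e^(−kᵦz) ⇒ ln(phi₀ₐ/phi₀ᵦ) = (kₐ − kᵦ)·z
z = ln(0.4/0.69) / (0.238 − 0.57) = -0.5452 / -0.332 = 1.642 km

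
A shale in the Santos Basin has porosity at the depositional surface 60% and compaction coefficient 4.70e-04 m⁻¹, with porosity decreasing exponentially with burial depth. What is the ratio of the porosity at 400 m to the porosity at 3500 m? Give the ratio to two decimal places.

4.29

Working in km (1 km = 1000 m; β in km⁻¹ = β in m⁻¹ × 1000):
φ(z₁)/φ(z₂) = e^(−β·z₁)/e^(−β·z₂) = e^{β(z₂−z₁)}
= exp(0.47 × 3.1) = exp(1.457) = 4.2931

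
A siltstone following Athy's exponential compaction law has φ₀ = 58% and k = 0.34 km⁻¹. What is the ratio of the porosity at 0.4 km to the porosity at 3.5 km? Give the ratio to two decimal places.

2.87

φ(d₁)/φ(d₂) = e^(−k·d₁)/e^(−k·d₂) = e^{k(d₂−d₁)}
= exp(0.34 × 3.1) = exp(1.054) = 2.8691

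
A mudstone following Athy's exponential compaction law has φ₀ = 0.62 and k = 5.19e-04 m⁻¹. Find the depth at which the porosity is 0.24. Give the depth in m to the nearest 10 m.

1830 m

Working in km (1 km = 1000 m; k in km⁻¹ = k in m⁻¹ × 1000):
Invert Athy's law: z = ln(φ₀/φ) / k
z = ln(0.62/0.24) / 0.519 = ln(2.583) / 0.519 = 0.9491 / 0.519 = 1.829 km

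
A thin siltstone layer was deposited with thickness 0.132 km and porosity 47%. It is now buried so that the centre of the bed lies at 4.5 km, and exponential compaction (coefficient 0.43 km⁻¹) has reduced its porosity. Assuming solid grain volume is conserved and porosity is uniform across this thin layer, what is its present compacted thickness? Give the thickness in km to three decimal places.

Porosity at 4.5 km: φ = 0.47·exp(−0.43×4.5) = 0.0679
Solid-volume conservation: h(1−φ) = h₀(1−φ₀) ⇒ h = h₀·(1−φ₀)/(1−φ)
h = 0.132 × (1 − 0.47)/(1 − 0.0679) = 0.132 × 0.5686 = 0.0751 km

0.075 km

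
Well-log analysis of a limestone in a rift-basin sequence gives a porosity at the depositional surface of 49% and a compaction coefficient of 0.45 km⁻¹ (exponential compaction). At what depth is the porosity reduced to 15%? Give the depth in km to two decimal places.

Invert Athy's law: Z = ln(phi₀/phi) / c
Z = ln(0.49/0.15) / 0.45 = ln(3.267) / 0.45 = 1.1838 / 0.45 = 2.631 km

2.63 km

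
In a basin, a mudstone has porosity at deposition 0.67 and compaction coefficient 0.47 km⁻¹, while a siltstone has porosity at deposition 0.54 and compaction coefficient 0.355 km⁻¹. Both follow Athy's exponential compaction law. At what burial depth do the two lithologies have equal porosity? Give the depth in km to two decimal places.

Set n₀ₐ e^(−cₐd) = n₀ᵦ e^(−cᵦd) ⇒ ln(n₀ₐ/n₀ᵦ) = (cₐ − cᵦ)·d
d = ln(0.67/0.54) / (0.47 − 0.355) = 0.2157 / 0.115 = 1.876 km

1.88 km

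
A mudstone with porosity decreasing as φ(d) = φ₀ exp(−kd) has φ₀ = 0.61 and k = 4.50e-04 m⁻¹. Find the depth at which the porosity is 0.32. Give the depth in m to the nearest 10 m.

1430 m

Working in km (1 km = 1000 m; k in km⁻¹ = k in m⁻¹ × 1000):
Invert Athy's law: d = ln(φ₀/φ) / k
d = ln(0.61/0.32) / 0.45 = ln(1.906) / 0.45 = 0.6451 / 0.45 = 1.434 km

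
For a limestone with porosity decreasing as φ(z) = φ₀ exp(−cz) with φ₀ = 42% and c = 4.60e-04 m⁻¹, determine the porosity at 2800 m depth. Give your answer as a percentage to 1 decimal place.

Working in km (1 km = 1000 m; c in km⁻¹ = c in m⁻¹ × 1000):
φ = φ₀·exp(−c·z) = 0.42 × exp(−0.46 × 2.8) = 0.42 × exp(−1.288)
  = 0.42 × 0.2758 = 0.1158

11.6%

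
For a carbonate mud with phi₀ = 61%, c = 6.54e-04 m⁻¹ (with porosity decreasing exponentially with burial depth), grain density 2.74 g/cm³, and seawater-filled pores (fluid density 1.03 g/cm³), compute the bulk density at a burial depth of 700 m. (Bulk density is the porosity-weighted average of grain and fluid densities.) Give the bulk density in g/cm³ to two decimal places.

Working in km (1 km = 1000 m; c in km⁻¹ = c in m⁻¹ × 1000):
Porosity at depth: phi = 0.61·exp(−0.654×0.7) = 0.61×0.6327 = 0.3859
Bulk density: ρ_b = (1−phi)ρ_g + phi·ρ_f = 0.6141×2.74 + 0.3859×1.03
       = 1.683 + 0.398 = 2.080 g/cm³

2.08 g/cm³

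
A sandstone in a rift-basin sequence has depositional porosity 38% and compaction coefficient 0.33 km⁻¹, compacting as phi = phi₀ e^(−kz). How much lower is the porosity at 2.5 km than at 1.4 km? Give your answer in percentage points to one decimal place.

phi(1.4) = 0.38·e^(−0.33×1.4) = 0.2394
phi(2.5) = 0.38·e^(−0.33×2.5) = 0.1665
Δphi = 0.2394 − 0.1665 = 0.0729

7.3 percentage points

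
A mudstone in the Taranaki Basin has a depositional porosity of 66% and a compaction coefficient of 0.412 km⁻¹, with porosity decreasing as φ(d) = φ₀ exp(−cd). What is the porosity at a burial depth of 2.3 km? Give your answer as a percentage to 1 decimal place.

φ = φ₀·exp(−c·d) = 0.66 × exp(−0.412 × 2.3) = 0.66 × exp(−0.9476)
  = 0.66 × 0.3877 = 0.2559

25.6%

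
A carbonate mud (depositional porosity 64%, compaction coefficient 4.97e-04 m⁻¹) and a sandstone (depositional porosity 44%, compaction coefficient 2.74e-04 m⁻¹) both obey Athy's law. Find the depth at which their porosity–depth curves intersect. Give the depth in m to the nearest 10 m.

Working in km (1 km = 1000 m; k in km⁻¹ = k in m⁻¹ × 1000):
Set n₀ₐ e^(−kₐd) = n₀ᵦ e^(−kᵦd) ⇒ ln(n₀ₐ/n₀ᵦ) = (kₐ − kᵦ)·d
d = ln(0.64/0.44) / (0.497 − 0.274) = 0.3747 / 0.223 = 1.680 km

1680 m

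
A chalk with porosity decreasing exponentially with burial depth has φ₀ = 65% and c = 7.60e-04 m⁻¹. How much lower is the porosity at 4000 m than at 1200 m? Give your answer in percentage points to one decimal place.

23.0 percentage points

Working in km (1 km = 1000 m; c in km⁻¹ = c in m⁻¹ × 1000):
φ(1.2) = 0.65·e^(−0.76×1.2) = 0.2611
φ(4) = 0.65·e^(−0.76×4) = 0.0311
Δφ = 0.2611 − 0.0311 = 0.2300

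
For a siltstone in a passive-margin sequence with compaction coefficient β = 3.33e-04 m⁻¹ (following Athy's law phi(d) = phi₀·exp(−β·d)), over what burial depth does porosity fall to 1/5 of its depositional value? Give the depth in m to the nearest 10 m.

Working in km (1 km = 1000 m; β in km⁻¹ = β in m⁻¹ × 1000):
phi/phi₀ = 1/5 ⇒ exp(−β·d) = 1/5 ⇒ d = ln(5) / β
d = 1.6094 / 0.333 = 4.833 km

4830 m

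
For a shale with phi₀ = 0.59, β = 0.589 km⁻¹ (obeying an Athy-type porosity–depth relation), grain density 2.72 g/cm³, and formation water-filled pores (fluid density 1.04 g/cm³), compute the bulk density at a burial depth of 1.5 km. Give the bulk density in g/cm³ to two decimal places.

Porosity at depth: phi = 0.59·exp(−0.589×1.5) = 0.59×0.4133 = 0.2439
Bulk density: ρ_b = (1−phi)ρ_g + phi·ρ_f = 0.7561×2.72 + 0.2439×1.04
       = 2.057 + 0.254 = 2.310 g/cm³

2.31 g/cm³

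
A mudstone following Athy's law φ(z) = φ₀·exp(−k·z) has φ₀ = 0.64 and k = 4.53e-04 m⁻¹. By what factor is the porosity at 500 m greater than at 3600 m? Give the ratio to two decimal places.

4.07

Working in km (1 km = 1000 m; k in km⁻¹ = k in m⁻¹ × 1000):
φ(z₁)/φ(z₂) = e^(−k·z₁)/e^(−k·z₂) = e^{k(z₂−z₁)}
= exp(0.453 × 3.1) = exp(1.404) = 4.0727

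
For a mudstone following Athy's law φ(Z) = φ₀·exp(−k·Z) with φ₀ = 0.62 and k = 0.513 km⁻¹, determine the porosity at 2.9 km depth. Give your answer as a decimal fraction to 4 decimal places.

φ = φ₀·exp(−k·Z) = 0.62 × exp(−0.513 × 2.9) = 0.62 × exp(−1.488)
  = 0.62 × 0.2259 = 0.1401

0.1401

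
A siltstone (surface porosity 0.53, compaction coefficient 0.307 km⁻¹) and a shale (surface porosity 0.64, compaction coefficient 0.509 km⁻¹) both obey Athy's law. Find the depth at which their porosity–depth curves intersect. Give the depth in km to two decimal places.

Set φ₀ₐ e^(−βₐz) = φ₀ᵦ e^(−βᵦz) ⇒ ln(φ₀ₐ/φ₀ᵦ) = (βₐ − βᵦ)·z
z = ln(0.53/0.64) / (0.307 − 0.509) = -0.1886 / -0.202 = 0.934 km

0.93 km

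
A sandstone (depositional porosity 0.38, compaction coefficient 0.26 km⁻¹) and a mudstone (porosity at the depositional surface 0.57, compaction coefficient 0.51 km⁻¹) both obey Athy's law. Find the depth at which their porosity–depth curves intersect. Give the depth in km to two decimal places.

1.62 km

Set phi₀ₐ e^(−kₐz) = phi₀ᵦ e^(−kᵦz) ⇒ ln(phi₀ₐ/phi₀ᵦ) = (kₐ − kᵦ)·z
z = ln(0.38/0.57) / (0.26 − 0.51) = -0.4055 / -0.25 = 1.622 km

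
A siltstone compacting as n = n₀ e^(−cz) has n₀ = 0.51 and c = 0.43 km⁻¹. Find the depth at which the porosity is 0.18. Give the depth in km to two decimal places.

Invert Athy's law: z = ln(n₀/n) / c
z = ln(0.51/0.18) / 0.43 = ln(2.833) / 0.43 = 1.0415 / 0.43 = 2.422 km

2.42 km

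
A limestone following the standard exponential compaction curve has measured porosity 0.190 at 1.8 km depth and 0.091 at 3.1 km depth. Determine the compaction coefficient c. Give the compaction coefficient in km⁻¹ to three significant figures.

0.566 km⁻¹

Athy: phi(z) = phi₀ e^(−cz) ⇒ phi₁/phi₂ = e^{c(z₂−z₁)} ⇒ c = ln(phi₁/phi₂)/(z₂−z₁)
c = ln(0.19/0.091) / (3.1 − 1.8) = ln(2.088) / 1.3 = 0.7362 / 1.3 = 0.5663 km⁻¹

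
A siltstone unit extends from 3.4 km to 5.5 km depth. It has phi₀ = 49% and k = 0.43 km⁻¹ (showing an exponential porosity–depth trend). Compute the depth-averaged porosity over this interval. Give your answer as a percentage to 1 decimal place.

7.5%

⟨phi⟩ = (1/(d₂−d₁)) ∫ phi₀ e^(−kd) dd = phi₀·(e^(−k·d₁) − e^(−k·d₂)) / (k·(d₂−d₁))
e^(−0.43×3.4) = 0.2318; e^(−0.43×5.5) = 0.0939
⟨phi⟩ = 0.49 × (0.2318 − 0.0939) / (0.43 × 2.1) = 0.49 × 0.1526 = 0.0748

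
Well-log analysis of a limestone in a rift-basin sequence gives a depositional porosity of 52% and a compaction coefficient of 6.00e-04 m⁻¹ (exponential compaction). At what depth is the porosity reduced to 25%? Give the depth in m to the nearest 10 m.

Working in km (1 km = 1000 m; k in km⁻¹ = k in m⁻¹ × 1000):
Invert Athy's law: z = ln(n₀/n) / k
z = ln(0.52/0.25) / 0.6 = ln(2.08) / 0.6 = 0.7324 / 0.6 = 1.221 km

1220 m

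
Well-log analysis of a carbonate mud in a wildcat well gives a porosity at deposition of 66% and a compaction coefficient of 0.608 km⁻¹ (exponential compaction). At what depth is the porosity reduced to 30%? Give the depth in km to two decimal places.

1.30 km

Invert Athy's law: Z = ln(φ₀/φ) / β
Z = ln(0.66/0.3) / 0.608 = ln(2.2) / 0.608 = 0.7885 / 0.608 = 1.297 km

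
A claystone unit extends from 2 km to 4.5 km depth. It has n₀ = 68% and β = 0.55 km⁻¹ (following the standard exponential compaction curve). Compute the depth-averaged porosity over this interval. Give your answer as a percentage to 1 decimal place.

12.3%

⟨n⟩ = (1/(z₂−z₁)) ∫ n₀ e^(−βz) dz = n₀·(e^(−β·z₁) − e^(−β·z₂)) / (β·(z₂−z₁))
e^(−0.55×2) = 0.3329; e^(−0.55×4.5) = 0.0842
⟨n⟩ = 0.68 × (0.3329 − 0.0842) / (0.55 × 2.5) = 0.68 × 0.1809 = 0.1230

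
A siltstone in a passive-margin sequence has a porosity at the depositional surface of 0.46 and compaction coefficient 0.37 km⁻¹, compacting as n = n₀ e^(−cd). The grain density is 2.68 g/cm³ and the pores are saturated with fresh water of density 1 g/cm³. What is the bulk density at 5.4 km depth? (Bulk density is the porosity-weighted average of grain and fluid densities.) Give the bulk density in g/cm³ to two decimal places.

Porosity at depth: n = 0.46·exp(−0.37×5.4) = 0.46×0.1356 = 0.0624
Bulk density: ρ_b = (1−n)ρ_g + n·ρ_f = 0.9376×2.68 + 0.0624×1
       = 2.513 + 0.062 = 2.575 g/cm³

2.58 g/cm³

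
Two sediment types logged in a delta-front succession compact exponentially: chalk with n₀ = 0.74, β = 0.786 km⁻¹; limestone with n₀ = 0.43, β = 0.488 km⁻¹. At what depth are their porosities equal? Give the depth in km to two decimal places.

Set n₀ₐ e^(−βₐz) = n₀ᵦ e^(−βᵦz) ⇒ ln(n₀ₐ/n₀ᵦ) = (βₐ − βᵦ)·z
z = ln(0.74/0.43) / (0.786 − 0.488) = 0.5429 / 0.298 = 1.822 km

1.82 km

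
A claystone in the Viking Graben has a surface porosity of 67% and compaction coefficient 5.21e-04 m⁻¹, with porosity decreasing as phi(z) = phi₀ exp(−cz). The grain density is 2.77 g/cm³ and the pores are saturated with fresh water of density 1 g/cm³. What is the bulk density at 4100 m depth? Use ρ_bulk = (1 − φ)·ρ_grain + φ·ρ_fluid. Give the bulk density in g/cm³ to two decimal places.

2.63 g/cm³

Working in km (1 km = 1000 m; c in km⁻¹ = c in m⁻¹ × 1000):
Porosity at depth: phi = 0.67·exp(−0.521×4.1) = 0.67×0.1181 = 0.0791
Bulk density: ρ_b = (1−phi)ρ_g + phi·ρ_f = 0.9209×2.77 + 0.0791×1
       = 2.551 + 0.079 = 2.630 g/cm³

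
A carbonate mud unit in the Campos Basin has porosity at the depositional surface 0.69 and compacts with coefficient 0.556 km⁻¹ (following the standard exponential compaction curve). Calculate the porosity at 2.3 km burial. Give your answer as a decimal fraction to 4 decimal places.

phi = phi₀·exp(−c·d) = 0.69 × exp(−0.556 × 2.3) = 0.69 × exp(−1.279)
  = 0.69 × 0.2784 = 0.1921

0.1921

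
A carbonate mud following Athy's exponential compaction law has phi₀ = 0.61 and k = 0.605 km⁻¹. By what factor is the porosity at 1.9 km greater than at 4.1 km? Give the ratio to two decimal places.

3.78

phi(d₁)/phi(d₂) = e^(−k·d₁)/e^(−k·d₂) = e^{k(d₂−d₁)}
= exp(0.605 × 2.2) = exp(1.331) = 3.7848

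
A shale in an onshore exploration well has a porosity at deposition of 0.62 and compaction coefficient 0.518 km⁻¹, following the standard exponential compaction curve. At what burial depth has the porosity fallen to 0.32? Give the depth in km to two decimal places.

1.28 km

Invert Athy's law: z = ln(n₀/n) / β
z = ln(0.62/0.32) / 0.518 = ln(1.938) / 0.518 = 0.6614 / 0.518 = 1.277 km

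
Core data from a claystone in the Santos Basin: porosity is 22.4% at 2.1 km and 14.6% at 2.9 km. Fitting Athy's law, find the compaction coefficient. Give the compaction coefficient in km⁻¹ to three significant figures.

Athy: φ(Z) = φ₀ e^(−cZ) ⇒ φ₁/φ₂ = e^{c(Z₂−Z₁)} ⇒ c = ln(φ₁/φ₂)/(Z₂−Z₁)
c = ln(0.224/0.146) / (2.9 − 2.1) = ln(1.534) / 0.8 = 0.4280 / 0.8 = 0.535 km⁻¹

0.535 km⁻¹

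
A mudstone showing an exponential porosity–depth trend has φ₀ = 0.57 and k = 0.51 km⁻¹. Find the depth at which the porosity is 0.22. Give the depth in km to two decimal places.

Invert Athy's law: Z = ln(φ₀/φ) / k
Z = ln(0.57/0.22) / 0.51 = ln(2.591) / 0.51 = 0.9520 / 0.51 = 1.867 km

1.87 km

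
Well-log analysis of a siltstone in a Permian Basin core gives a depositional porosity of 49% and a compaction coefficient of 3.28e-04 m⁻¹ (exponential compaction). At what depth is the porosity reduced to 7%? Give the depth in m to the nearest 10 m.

5930 m

Working in km (1 km = 1000 m; β in km⁻¹ = β in m⁻¹ × 1000):
Invert Athy's law: z = ln(φ₀/φ) / β
z = ln(0.49/0.07) / 0.328 = ln(7) / 0.328 = 1.9459 / 0.328 = 5.933 km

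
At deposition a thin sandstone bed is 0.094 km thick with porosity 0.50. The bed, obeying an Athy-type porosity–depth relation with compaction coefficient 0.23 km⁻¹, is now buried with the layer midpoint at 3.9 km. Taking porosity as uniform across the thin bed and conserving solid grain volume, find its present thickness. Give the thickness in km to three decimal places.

Porosity at 3.9 km: phi = 0.5·exp(−0.23×3.9) = 0.2039
Solid-volume conservation: h(1−phi) = h₀(1−phi₀) ⇒ h = h₀·(1−phi₀)/(1−phi)
h = 0.094 × (1 − 0.5)/(1 − 0.2039) = 0.094 × 0.6281 = 0.0590 km

0.059 km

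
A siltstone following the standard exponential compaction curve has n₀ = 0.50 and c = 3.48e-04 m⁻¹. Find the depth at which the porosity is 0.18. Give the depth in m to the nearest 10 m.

2940 m

Working in km (1 km = 1000 m; c in km⁻¹ = c in m⁻¹ × 1000):
Invert Athy's law: Z = ln(n₀/n) / c
Z = ln(0.5/0.18) / 0.348 = ln(2.778) / 0.348 = 1.0217 / 0.348 = 2.936 km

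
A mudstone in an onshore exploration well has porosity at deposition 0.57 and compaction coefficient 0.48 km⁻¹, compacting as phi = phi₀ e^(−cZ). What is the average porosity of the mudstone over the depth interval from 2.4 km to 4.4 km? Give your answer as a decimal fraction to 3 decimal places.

0.116

⟨phi⟩ = (1/(Z₂−Z₁)) ∫ phi₀ e^(−cZ) dZ = phi₀·(e^(−c·Z₁) − e^(−c·Z₂)) / (c·(Z₂−Z₁))
e^(−0.48×2.4) = 0.3160; e^(−0.48×4.4) = 0.1210
⟨phi⟩ = 0.57 × (0.3160 − 0.1210) / (0.48 × 2) = 0.57 × 0.2031 = 0.1158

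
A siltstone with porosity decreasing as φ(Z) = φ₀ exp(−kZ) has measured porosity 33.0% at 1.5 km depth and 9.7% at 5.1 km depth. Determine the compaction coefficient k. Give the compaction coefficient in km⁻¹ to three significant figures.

Athy: φ(Z) = φ₀ e^(−kZ) ⇒ φ₁/φ₂ = e^{k(Z₂−Z₁)} ⇒ k = ln(φ₁/φ₂)/(Z₂−Z₁)
k = ln(0.33/0.097) / (5.1 − 1.5) = ln(3.402) / 3.6 = 1.2244 / 3.6 = 0.3401 km⁻¹

0.340 km⁻¹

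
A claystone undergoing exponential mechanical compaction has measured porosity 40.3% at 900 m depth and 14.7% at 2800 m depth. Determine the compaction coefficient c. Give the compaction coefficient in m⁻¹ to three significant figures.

0.000531 m⁻¹

Working in km (1 km = 1000 m; c in km⁻¹ = c in m⁻¹ × 1000):
Athy: φ(Z) = φ₀ e^(−cZ) ⇒ φ₁/φ₂ = e^{c(Z₂−Z₁)} ⇒ c = ln(φ₁/φ₂)/(Z₂−Z₁)
c = ln(0.403/0.147) / (2.8 − 0.9) = ln(2.741) / 1.9 = 1.0085 / 1.9 = 0.5308 km⁻¹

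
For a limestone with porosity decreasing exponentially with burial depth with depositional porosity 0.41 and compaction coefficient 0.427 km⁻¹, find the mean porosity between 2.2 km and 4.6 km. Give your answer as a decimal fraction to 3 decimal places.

⟨n⟩ = (1/(z₂−z₁)) ∫ n₀ e^(−cz) dz = n₀·(e^(−c·z₁) − e^(−c·z₂)) / (c·(z₂−z₁))
e^(−0.427×2.2) = 0.3909; e^(−0.427×4.6) = 0.1403
⟨n⟩ = 0.41 × (0.3909 − 0.1403) / (0.427 × 2.4) = 0.41 × 0.2445 = 0.1003

0.100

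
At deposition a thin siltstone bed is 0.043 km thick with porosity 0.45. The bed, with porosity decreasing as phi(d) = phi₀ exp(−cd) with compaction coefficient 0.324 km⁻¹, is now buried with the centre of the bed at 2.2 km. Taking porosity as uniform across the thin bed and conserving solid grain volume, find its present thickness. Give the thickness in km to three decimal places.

0.030 km

Porosity at 2.2 km: phi = 0.45·exp(−0.324×2.2) = 0.2206
Solid-volume conservation: h(1−phi) = h₀(1−phi₀) ⇒ h = h₀·(1−phi₀)/(1−phi)
h = 0.043 × (1 − 0.45)/(1 − 0.2206) = 0.043 × 0.7057 = 0.0303 km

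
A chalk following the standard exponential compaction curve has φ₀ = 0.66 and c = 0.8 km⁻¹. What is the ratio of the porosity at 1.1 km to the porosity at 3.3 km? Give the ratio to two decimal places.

φ(z₁)/φ(z₂) = e^(−c·z₁)/e^(−c·z₂) = e^{c(z₂−z₁)}
= exp(0.8 × 2.2) = exp(1.76) = 5.8124

5.81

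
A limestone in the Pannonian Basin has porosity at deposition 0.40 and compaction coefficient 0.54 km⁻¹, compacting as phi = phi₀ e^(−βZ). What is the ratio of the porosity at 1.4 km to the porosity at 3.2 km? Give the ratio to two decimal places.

2.64

phi(Z₁)/phi(Z₂) = e^(−β·Z₁)/e^(−β·Z₂) = e^{β(Z₂−Z₁)}
= exp(0.54 × 1.8) = exp(0.972) = 2.6432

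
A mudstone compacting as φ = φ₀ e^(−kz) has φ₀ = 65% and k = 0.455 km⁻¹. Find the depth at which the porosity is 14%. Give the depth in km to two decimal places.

3.37 km

Invert Athy's law: z = ln(φ₀/φ) / k
z = ln(0.65/0.14) / 0.455 = ln(4.643) / 0.455 = 1.5353 / 0.455 = 3.374 km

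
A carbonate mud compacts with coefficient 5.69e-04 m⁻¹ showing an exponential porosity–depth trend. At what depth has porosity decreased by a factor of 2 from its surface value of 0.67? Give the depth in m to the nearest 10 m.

Working in km (1 km = 1000 m; β in km⁻¹ = β in m⁻¹ × 1000):
phi/phi₀ = 1/2 ⇒ exp(−β·d) = 1/2 ⇒ d = ln(2) / β
d = 0.6931 / 0.569 = 1.218 km

1220 m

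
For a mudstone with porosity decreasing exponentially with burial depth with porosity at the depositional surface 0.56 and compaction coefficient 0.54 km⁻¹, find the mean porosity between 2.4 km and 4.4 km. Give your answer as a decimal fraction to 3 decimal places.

⟨phi⟩ = (1/(Z₂−Z₁)) ∫ phi₀ e^(−βZ) dZ = phi₀·(e^(−β·Z₁) − e^(−β·Z₂)) / (β·(Z₂−Z₁))
e^(−0.54×2.4) = 0.2736; e^(−0.54×4.4) = 0.0929
⟨phi⟩ = 0.56 × (0.2736 − 0.0929) / (0.54 × 2) = 0.56 × 0.1673 = 0.0937

0.094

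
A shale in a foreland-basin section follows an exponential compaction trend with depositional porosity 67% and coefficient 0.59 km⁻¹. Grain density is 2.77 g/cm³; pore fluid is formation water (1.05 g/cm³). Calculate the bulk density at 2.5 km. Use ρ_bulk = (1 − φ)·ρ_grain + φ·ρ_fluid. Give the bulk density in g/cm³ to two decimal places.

2.51 g/cm³

Porosity at depth: n = 0.67·exp(−0.59×2.5) = 0.67×0.2288 = 0.1533
Bulk density: ρ_b = (1−n)ρ_g + n·ρ_f = 0.8467×2.77 + 0.1533×1.05
       = 2.345 + 0.161 = 2.506 g/cm³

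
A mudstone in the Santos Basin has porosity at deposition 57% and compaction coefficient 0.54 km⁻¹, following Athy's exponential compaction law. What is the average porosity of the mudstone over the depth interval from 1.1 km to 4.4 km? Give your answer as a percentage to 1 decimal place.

14.7%

⟨n⟩ = (1/(z₂−z₁)) ∫ n₀ e^(−kz) dz = n₀·(e^(−k·z₁) − e^(−k·z₂)) / (k·(z₂−z₁))
e^(−0.54×1.1) = 0.5521; e^(−0.54×4.4) = 0.0929
⟨n⟩ = 0.57 × (0.5521 − 0.0929) / (0.54 × 3.3) = 0.57 × 0.2577 = 0.1469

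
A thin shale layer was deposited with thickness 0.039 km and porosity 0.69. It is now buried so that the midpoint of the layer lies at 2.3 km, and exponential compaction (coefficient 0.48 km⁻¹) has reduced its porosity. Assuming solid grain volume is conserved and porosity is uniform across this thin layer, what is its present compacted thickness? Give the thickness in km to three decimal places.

Porosity at 2.3 km: φ = 0.69·exp(−0.48×2.3) = 0.2288
Solid-volume conservation: h(1−φ) = h₀(1−φ₀) ⇒ h = h₀·(1−φ₀)/(1−φ)
h = 0.039 × (1 − 0.69)/(1 − 0.2288) = 0.039 × 0.4020 = 0.0157 km

0.016 km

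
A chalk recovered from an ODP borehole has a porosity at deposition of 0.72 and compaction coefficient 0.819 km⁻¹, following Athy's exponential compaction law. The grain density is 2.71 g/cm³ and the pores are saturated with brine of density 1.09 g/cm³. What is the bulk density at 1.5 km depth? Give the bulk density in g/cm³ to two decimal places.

2.37 g/cm³

Porosity at depth: phi = 0.72·exp(−0.819×1.5) = 0.72×0.2927 = 0.2108
Bulk density: ρ_b = (1−phi)ρ_g + phi·ρ_f = 0.7892×2.71 + 0.2108×1.09
       = 2.139 + 0.230 = 2.369 g/cm³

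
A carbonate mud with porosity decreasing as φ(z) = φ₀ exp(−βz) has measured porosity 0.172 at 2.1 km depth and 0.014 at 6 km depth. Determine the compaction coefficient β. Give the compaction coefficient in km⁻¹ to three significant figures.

0.643 km⁻¹

Athy: φ(z) = φ₀ e^(−βz) ⇒ φ₁/φ₂ = e^{β(z₂−z₁)} ⇒ β = ln(φ₁/φ₂)/(z₂−z₁)
β = ln(0.172/0.014) / (6 − 2.1) = ln(12.29) / 3.9 = 2.5084 / 3.9 = 0.6432 km⁻¹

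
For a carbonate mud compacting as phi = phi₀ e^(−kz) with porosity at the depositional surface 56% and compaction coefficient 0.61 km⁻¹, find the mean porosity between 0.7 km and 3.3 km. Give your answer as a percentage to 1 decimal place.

18.3%

⟨phi⟩ = (1/(z₂−z₁)) ∫ phi₀ e^(−kz) dz = phi₀·(e^(−k·z₁) − e^(−k·z₂)) / (k·(z₂−z₁))
e^(−0.61×0.7) = 0.6525; e^(−0.61×3.3) = 0.1336
⟨phi⟩ = 0.56 × (0.6525 − 0.1336) / (0.61 × 2.6) = 0.56 × 0.3272 = 0.1832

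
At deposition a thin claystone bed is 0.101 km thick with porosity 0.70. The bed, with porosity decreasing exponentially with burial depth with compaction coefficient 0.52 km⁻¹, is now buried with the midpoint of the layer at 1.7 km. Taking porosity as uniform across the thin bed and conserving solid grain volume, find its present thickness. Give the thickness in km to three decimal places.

Porosity at 1.7 km: φ = 0.7·exp(−0.52×1.7) = 0.2892
Solid-volume conservation: h(1−φ) = h₀(1−φ₀) ⇒ h = h₀·(1−φ₀)/(1−φ)
h = 0.101 × (1 − 0.7)/(1 − 0.2892) = 0.101 × 0.4221 = 0.0426 km

0.043 km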